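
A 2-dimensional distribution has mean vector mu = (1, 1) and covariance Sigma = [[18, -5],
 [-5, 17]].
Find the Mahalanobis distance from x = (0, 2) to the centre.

Step 1 — centre the observation: (x - mu) = (-1, 1).

Step 2 — invert Sigma. det(Sigma) = 18·17 - (-5)² = 281.
  Sigma^{-1} = (1/det) · [[d, -b], [-b, a]] = [[0.0605, 0.0178],
 [0.0178, 0.0641]].

Step 3 — form the quadratic (x - mu)^T · Sigma^{-1} · (x - mu):
  Sigma^{-1} · (x - mu) = (-0.0427, 0.0463).
  (x - mu)^T · [Sigma^{-1} · (x - mu)] = (-1)·(-0.0427) + (1)·(0.0463) = 0.089.

Step 4 — take square root: d = √(0.089) ≈ 0.2983.

d(x, mu) = √(0.089) ≈ 0.2983


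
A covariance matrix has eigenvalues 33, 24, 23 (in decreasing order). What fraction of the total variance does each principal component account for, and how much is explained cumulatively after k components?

Step 1 — total variance = trace(Sigma) = Σ λ_i = 33 + 24 + 23 = 80.

Step 2 — fraction explained by component i = λ_i / Σ λ:
  PC1: 33/80 = 0.4125
  PC2: 24/80 = 0.3
  PC3: 23/80 = 0.2875

Step 3 — cumulative fraction after k components = (λ_1 + ... + λ_k) / Σ λ:
  k = 1: 33/80 = 0.4125
  k = 2: (33 + 24)/80 = 57/80 = 0.7125
  k = 3: (33 + 24 + 23)/80 = 80/80 = 1

Summary (fraction, with percent):

explained: PC1 0.4125 (41.25%), PC2 0.3 (30%), PC3 0.2875 (28.75%);  cumulative: 0.4125, 0.7125, 1


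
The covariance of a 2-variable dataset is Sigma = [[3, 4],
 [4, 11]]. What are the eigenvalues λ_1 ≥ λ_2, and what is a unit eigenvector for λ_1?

Step 1 — characteristic polynomial of 2×2 Sigma:
  det(Sigma - λI) = λ² - trace · λ + det = 0.
  trace = 3 + 11 = 14, det = 3·11 - (4)² = 17.
Step 2 — discriminant:
  Δ = trace² - 4·det = 196 - 68 = 128.
Step 3 — eigenvalues:
  λ = (trace ± √Δ)/2 = (14 ± 11.3137)/2,
  λ_1 = 12.6569,  λ_2 = 1.3431.

Step 4 — unit eigenvector for λ_1: solve (Sigma - λ_1 I)v = 0. First row:
  (3 - 12.6569)·v_x + (4)·v_y = 0, i.e. (-9.6569)·v_x + (4)·v_y = 0,
  so v ∝ (b, λ_1 - a) = (4, 9.6569) = u.
  ||u|| = √((4)² + (9.6569)²) = √(109.2548) ≈ 10.4525,
  v_1 = u/||u|| ≈ (0.3827, 0.9239) (||v_1|| = 1).

λ_1 = 12.6569,  λ_2 = 1.3431;  v_1 ≈ (0.3827, 0.9239)


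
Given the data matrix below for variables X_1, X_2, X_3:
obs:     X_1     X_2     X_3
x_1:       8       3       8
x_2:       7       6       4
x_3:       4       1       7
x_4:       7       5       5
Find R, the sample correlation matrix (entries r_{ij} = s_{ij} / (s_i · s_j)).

Step 1 — column means:
  mean(X_1) = (8 + 7 + 4 + 7) / 4 = 26/4 = 6.5
  mean(X_2) = (3 + 6 + 1 + 5) / 4 = 15/4 = 3.75
  mean(X_3) = (8 + 4 + 7 + 5) / 4 = 24/4 = 6

Step 2 — sample variances and covariances s[i,j] = (1/(n-1)) · Σ_k (x_{k,i} - mean_i) · (x_{k,j} - mean_j), with n-1 = 3:
  s[X_1,X_1] = ((1.5)·(1.5) + (0.5)·(0.5) + (-2.5)·(-2.5) + (0.5)·(0.5)) / 3 = 9/3 = 3
  s[X_1,X_2] = ((1.5)·(-0.75) + (0.5)·(2.25) + (-2.5)·(-2.75) + (0.5)·(1.25)) / 3 = 7.5/3 = 2.5
  s[X_1,X_3] = ((1.5)·(2) + (0.5)·(-2) + (-2.5)·(1) + (0.5)·(-1)) / 3 = -1/3 = -0.3333
  s[X_2,X_2] = ((-0.75)·(-0.75) + (2.25)·(2.25) + (-2.75)·(-2.75) + (1.25)·(1.25)) / 3 = 14.75/3 = 4.9167
  s[X_2,X_3] = ((-0.75)·(2) + (2.25)·(-2) + (-2.75)·(1) + (1.25)·(-1)) / 3 = -10/3 = -3.3333
  s[X_3,X_3] = ((2)·(2) + (-2)·(-2) + (1)·(1) + (-1)·(-1)) / 3 = 10/3 = 3.3333
  Sample standard deviations s_i = √(s[i,i]):
  s(X_1) = √(3) = 1.7321
  s(X_2) = √(4.9167) = 2.2174
  s(X_3) = √(3.3333) = 1.8257

Step 3 — r_{ij} = s_{ij} / (s_i · s_j):
  r[X_1,X_1] = 1 (diagonal).
  r[X_1,X_2] = 2.5 / (1.7321 · 2.2174) = 2.5 / 3.8406 = 0.6509
  r[X_1,X_3] = -0.3333 / (1.7321 · 1.8257) = -0.3333 / 3.1623 = -0.1054
  r[X_2,X_2] = 1 (diagonal).
  r[X_2,X_3] = -3.3333 / (2.2174 · 1.8257) = -3.3333 / 4.0483 = -0.8234
  r[X_3,X_3] = 1 (diagonal).

R is symmetric with unit diagonal. Assembling:

R = [[1, 0.6509, -0.1054],
 [0.6509, 1, -0.8234],
 [-0.1054, -0.8234, 1]]


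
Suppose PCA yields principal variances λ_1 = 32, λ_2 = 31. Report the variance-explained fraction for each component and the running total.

Step 1 — total variance = trace(Sigma) = Σ λ_i = 32 + 31 = 63.

Step 2 — fraction explained by component i = λ_i / Σ λ:
  PC1: 32/63 = 0.5079
  PC2: 31/63 = 0.4921

Step 3 — cumulative fraction after k components = (λ_1 + ... + λ_k) / Σ λ:
  k = 1: 32/63 = 0.5079
  k = 2: (32 + 31)/63 = 63/63 = 1

Summary (fraction, with percent):

explained: PC1 0.5079 (50.79%), PC2 0.4921 (49.21%);  cumulative: 0.5079, 1


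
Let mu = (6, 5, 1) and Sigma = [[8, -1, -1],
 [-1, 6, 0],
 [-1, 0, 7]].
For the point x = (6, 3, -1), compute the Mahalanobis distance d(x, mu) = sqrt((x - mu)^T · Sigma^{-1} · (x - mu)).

Step 1 — centre the observation: (x - mu) = (0, -2, -2).

Step 2 — invert Sigma (cofactor / det for 3×3, or solve directly):
  Sigma^{-1} = [[0.13, 0.0217, 0.0186],
 [0.0217, 0.1703, 0.0031],
 [0.0186, 0.0031, 0.1455]].

Step 3 — form the quadratic (x - mu)^T · Sigma^{-1} · (x - mu):
  Sigma^{-1} · (x - mu) = (-0.0805, -0.3467, -0.2972).
  (x - mu)^T · [Sigma^{-1} · (x - mu)] = (0)·(-0.0805) + (-2)·(-0.3467) + (-2)·(-0.2972) = 1.2879.

Step 4 — take square root: d = √(1.2879) ≈ 1.1349.

d(x, mu) = √(1.2879) ≈ 1.1349


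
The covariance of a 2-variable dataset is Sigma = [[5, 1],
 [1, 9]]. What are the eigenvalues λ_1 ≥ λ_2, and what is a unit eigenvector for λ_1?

Step 1 — characteristic polynomial of 2×2 Sigma:
  det(Sigma - λI) = λ² - trace · λ + det = 0.
  trace = 5 + 9 = 14, det = 5·9 - (1)² = 44.
Step 2 — discriminant:
  Δ = trace² - 4·det = 196 - 176 = 20.
Step 3 — eigenvalues:
  λ = (trace ± √Δ)/2 = (14 ± 4.4721)/2,
  λ_1 = 9.2361,  λ_2 = 4.7639.

Step 4 — unit eigenvector for λ_1: solve (Sigma - λ_1 I)v = 0. First row:
  (5 - 9.2361)·v_x + (1)·v_y = 0, i.e. (-4.2361)·v_x + (1)·v_y = 0,
  so v ∝ (b, λ_1 - a) = (1, 4.2361) = u.
  ||u|| = √((1)² + (4.2361)²) = √(18.9443) ≈ 4.3525,
  v_1 = u/||u|| ≈ (0.2298, 0.9732) (||v_1|| = 1).

λ_1 = 9.2361,  λ_2 = 4.7639;  v_1 ≈ (0.2298, 0.9732)


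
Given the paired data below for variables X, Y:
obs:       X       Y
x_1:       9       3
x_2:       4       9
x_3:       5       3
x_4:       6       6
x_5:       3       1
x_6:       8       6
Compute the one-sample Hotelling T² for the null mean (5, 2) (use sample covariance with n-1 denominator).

Step 1 — sample mean vector:
  mean(X) = (9 + 4 + 5 + 6 + 3 + 8) / 6 = 35/6 = 5.8333
  mean(Y) = (3 + 9 + 3 + 6 + 1 + 6) / 6 = 28/6 = 4.6667
  x̄ = (5.8333, 4.6667),  deviation x̄ - mu_0 = (5.8333, 4.6667) - (5, 2) = (0.8333, 2.6667).

Step 2 — sample covariance matrix, S[i,j] = (1/(n-1)) · Σ_k (x_{k,i} - mean_i) · (x_{k,j} - mean_j), divisor n-1 = 5:
  S[X,X] = ((3.1667)·(3.1667) + (-1.8333)·(-1.8333) + (-0.8333)·(-0.8333) + (0.1667)·(0.1667) + (-2.8333)·(-2.8333) + (2.1667)·(2.1667)) / 5 = 26.8333/5 = 5.3667
  S[X,Y] = ((3.1667)·(-1.6667) + (-1.8333)·(4.3333) + (-0.8333)·(-1.6667) + (0.1667)·(1.3333) + (-2.8333)·(-3.6667) + (2.1667)·(1.3333)) / 5 = 1.6667/5 = 0.3333
  S[Y,Y] = ((-1.6667)·(-1.6667) + (4.3333)·(4.3333) + (-1.6667)·(-1.6667) + (1.3333)·(1.3333) + (-3.6667)·(-3.6667) + (1.3333)·(1.3333)) / 5 = 41.3333/5 = 8.2667
  S = [[5.3667, 0.3333],
 [0.3333, 8.2667]].

Step 3 — invert S. det(S) = 5.3667·8.2667 - (0.3333)² = 44.2533.
  S^{-1} = (1/det) · [[d, -b], [-b, a]] = [[0.1868, -0.0075],
 [-0.0075, 0.1213]].

Step 4 — quadratic form (x̄ - mu_0)^T · S^{-1} · (x̄ - mu_0):
  S^{-1} · (x̄ - mu_0) = (0.1356, 0.3171),
  (x̄ - mu_0)^T · [...] = (0.8333)·(0.1356) + (2.6667)·(0.3171) = 0.9586.

Step 5 — scale by n: T² = 6 · 0.9586 = 5.7517.

T² ≈ 5.7517


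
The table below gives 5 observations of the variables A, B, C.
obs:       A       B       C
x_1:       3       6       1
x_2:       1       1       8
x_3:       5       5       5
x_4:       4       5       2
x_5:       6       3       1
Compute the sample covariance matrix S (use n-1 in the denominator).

Step 1 — column means:
  mean(A) = (3 + 1 + 5 + 4 + 6) / 5 = 19/5 = 3.8
  mean(B) = (6 + 1 + 5 + 5 + 3) / 5 = 20/5 = 4
  mean(C) = (1 + 8 + 5 + 2 + 1) / 5 = 17/5 = 3.4

Step 2 — sample covariance S[i,j] = (1/(n-1)) · Σ_k (x_{k,i} - mean_i) · (x_{k,j} - mean_j), with n-1 = 4.
  S[A,A] = ((-0.8)·(-0.8) + (-2.8)·(-2.8) + (1.2)·(1.2) + (0.2)·(0.2) + (2.2)·(2.2)) / 4 = 14.8/4 = 3.7
  S[A,B] = ((-0.8)·(2) + (-2.8)·(-3) + (1.2)·(1) + (0.2)·(1) + (2.2)·(-1)) / 4 = 6/4 = 1.5
  S[A,C] = ((-0.8)·(-2.4) + (-2.8)·(4.6) + (1.2)·(1.6) + (0.2)·(-1.4) + (2.2)·(-2.4)) / 4 = -14.6/4 = -3.65
  S[B,B] = ((2)·(2) + (-3)·(-3) + (1)·(1) + (1)·(1) + (-1)·(-1)) / 4 = 16/4 = 4
  S[B,C] = ((2)·(-2.4) + (-3)·(4.6) + (1)·(1.6) + (1)·(-1.4) + (-1)·(-2.4)) / 4 = -16/4 = -4
  S[C,C] = ((-2.4)·(-2.4) + (4.6)·(4.6) + (1.6)·(1.6) + (-1.4)·(-1.4) + (-2.4)·(-2.4)) / 4 = 37.2/4 = 9.3

S is symmetric (S[j,i] = S[i,j]). Assembling:

S = [[3.7, 1.5, -3.65],
 [1.5, 4, -4],
 [-3.65, -4, 9.3]]


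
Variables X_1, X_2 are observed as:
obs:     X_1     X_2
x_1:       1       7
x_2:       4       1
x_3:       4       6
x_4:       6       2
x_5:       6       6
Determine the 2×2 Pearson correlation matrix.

Step 1 — column means:
  mean(X_1) = (1 + 4 + 4 + 6 + 6) / 5 = 21/5 = 4.2
  mean(X_2) = (7 + 1 + 6 + 2 + 6) / 5 = 22/5 = 4.4

Step 2 — sample variances and covariances s[i,j] = (1/(n-1)) · Σ_k (x_{k,i} - mean_i) · (x_{k,j} - mean_j), with n-1 = 4:
  s[X_1,X_1] = ((-3.2)·(-3.2) + (-0.2)·(-0.2) + (-0.2)·(-0.2) + (1.8)·(1.8) + (1.8)·(1.8)) / 4 = 16.8/4 = 4.2
  s[X_1,X_2] = ((-3.2)·(2.6) + (-0.2)·(-3.4) + (-0.2)·(1.6) + (1.8)·(-2.4) + (1.8)·(1.6)) / 4 = -9.4/4 = -2.35
  s[X_2,X_2] = ((2.6)·(2.6) + (-3.4)·(-3.4) + (1.6)·(1.6) + (-2.4)·(-2.4) + (1.6)·(1.6)) / 4 = 29.2/4 = 7.3
  Sample standard deviations s_i = √(s[i,i]):
  s(X_1) = √(4.2) = 2.0494
  s(X_2) = √(7.3) = 2.7019

Step 3 — r_{ij} = s_{ij} / (s_i · s_j):
  r[X_1,X_1] = 1 (diagonal).
  r[X_1,X_2] = -2.35 / (2.0494 · 2.7019) = -2.35 / 5.5371 = -0.4244
  r[X_2,X_2] = 1 (diagonal).

R is symmetric with unit diagonal. Assembling:

R = [[1, -0.4244],
 [-0.4244, 1]]


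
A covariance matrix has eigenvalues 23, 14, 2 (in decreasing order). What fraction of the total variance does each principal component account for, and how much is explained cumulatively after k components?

Step 1 — total variance = trace(Sigma) = Σ λ_i = 23 + 14 + 2 = 39.

Step 2 — fraction explained by component i = λ_i / Σ λ:
  PC1: 23/39 = 0.5897
  PC2: 14/39 = 0.359
  PC3: 2/39 = 0.0513

Step 3 — cumulative fraction after k components = (λ_1 + ... + λ_k) / Σ λ:
  k = 1: 23/39 = 0.5897
  k = 2: (23 + 14)/39 = 37/39 = 0.9487
  k = 3: (23 + 14 + 2)/39 = 39/39 = 1

Summary (fraction, with percent):

explained: PC1 0.5897 (58.97%), PC2 0.359 (35.9%), PC3 0.0513 (5.13%);  cumulative: 0.5897, 0.9487, 1


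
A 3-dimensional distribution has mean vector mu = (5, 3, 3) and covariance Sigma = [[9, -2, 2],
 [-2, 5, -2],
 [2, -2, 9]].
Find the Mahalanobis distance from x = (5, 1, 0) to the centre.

Step 1 — centre the observation: (x - mu) = (0, -2, -3).

Step 2 — invert Sigma (cofactor / det for 3×3, or solve directly):
  Sigma^{-1} = [[0.1246, 0.0426, -0.0182],
 [0.0426, 0.234, 0.0426],
 [-0.0182, 0.0426, 0.1246]].

Step 3 — form the quadratic (x - mu)^T · Sigma^{-1} · (x - mu):
  Sigma^{-1} · (x - mu) = (-0.0304, -0.5957, -0.459).
  (x - mu)^T · [Sigma^{-1} · (x - mu)] = (0)·(-0.0304) + (-2)·(-0.5957) + (-3)·(-0.459) = 2.5684.

Step 4 — take square root: d = √(2.5684) ≈ 1.6026.

d(x, mu) = √(2.5684) ≈ 1.6026


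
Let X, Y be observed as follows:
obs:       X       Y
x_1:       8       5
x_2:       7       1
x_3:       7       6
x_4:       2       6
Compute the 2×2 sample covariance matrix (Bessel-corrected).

Step 1 — column means:
  mean(X) = (8 + 7 + 7 + 2) / 4 = 24/4 = 6
  mean(Y) = (5 + 1 + 6 + 6) / 4 = 18/4 = 4.5

Step 2 — sample covariance S[i,j] = (1/(n-1)) · Σ_k (x_{k,i} - mean_i) · (x_{k,j} - mean_j), with n-1 = 3.
  S[X,X] = ((2)·(2) + (1)·(1) + (1)·(1) + (-4)·(-4)) / 3 = 22/3 = 7.3333
  S[X,Y] = ((2)·(0.5) + (1)·(-3.5) + (1)·(1.5) + (-4)·(1.5)) / 3 = -7/3 = -2.3333
  S[Y,Y] = ((0.5)·(0.5) + (-3.5)·(-3.5) + (1.5)·(1.5) + (1.5)·(1.5)) / 3 = 17/3 = 5.6667

S is symmetric (S[j,i] = S[i,j]). Assembling:

S = [[7.3333, -2.3333],
 [-2.3333, 5.6667]]


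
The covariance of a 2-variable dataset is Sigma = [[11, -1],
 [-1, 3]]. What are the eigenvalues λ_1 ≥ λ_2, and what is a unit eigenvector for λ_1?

Step 1 — characteristic polynomial of 2×2 Sigma:
  det(Sigma - λI) = λ² - trace · λ + det = 0.
  trace = 11 + 3 = 14, det = 11·3 - (-1)² = 32.
Step 2 — discriminant:
  Δ = trace² - 4·det = 196 - 128 = 68.
Step 3 — eigenvalues:
  λ = (trace ± √Δ)/2 = (14 ± 8.2462)/2,
  λ_1 = 11.1231,  λ_2 = 2.8769.

Step 4 — unit eigenvector for λ_1: solve (Sigma - λ_1 I)v = 0. First row:
  (11 - 11.1231)·v_x + (-1)·v_y = 0, i.e. (-0.1231)·v_x + (-1)·v_y = 0,
  so v ∝ (b, λ_1 - a) = (-1, 0.1231); multiply by -1 so the first entry is positive: u = (1, -0.1231).
  ||u|| = √((1)² + (-0.1231)²) = √(1.0152) ≈ 1.0075,
  v_1 = u/||u|| ≈ (0.9925, -0.1222) (||v_1|| = 1).

λ_1 = 11.1231,  λ_2 = 2.8769;  v_1 ≈ (0.9925, -0.1222)


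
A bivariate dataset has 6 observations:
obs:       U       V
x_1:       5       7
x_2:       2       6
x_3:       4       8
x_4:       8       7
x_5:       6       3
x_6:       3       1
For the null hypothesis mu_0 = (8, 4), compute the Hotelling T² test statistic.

Step 1 — sample mean vector:
  mean(U) = (5 + 2 + 4 + 8 + 6 + 3) / 6 = 28/6 = 4.6667
  mean(V) = (7 + 6 + 8 + 7 + 3 + 1) / 6 = 32/6 = 5.3333
  x̄ = (4.6667, 5.3333),  deviation x̄ - mu_0 = (4.6667, 5.3333) - (8, 4) = (-3.3333, 1.3333).

Step 2 — sample covariance matrix, S[i,j] = (1/(n-1)) · Σ_k (x_{k,i} - mean_i) · (x_{k,j} - mean_j), divisor n-1 = 5:
  S[U,U] = ((0.3333)·(0.3333) + (-2.6667)·(-2.6667) + (-0.6667)·(-0.6667) + (3.3333)·(3.3333) + (1.3333)·(1.3333) + (-1.6667)·(-1.6667)) / 5 = 23.3333/5 = 4.6667
  S[U,V] = ((0.3333)·(1.6667) + (-2.6667)·(0.6667) + (-0.6667)·(2.6667) + (3.3333)·(1.6667) + (1.3333)·(-2.3333) + (-1.6667)·(-4.3333)) / 5 = 6.6667/5 = 1.3333
  S[V,V] = ((1.6667)·(1.6667) + (0.6667)·(0.6667) + (2.6667)·(2.6667) + (1.6667)·(1.6667) + (-2.3333)·(-2.3333) + (-4.3333)·(-4.3333)) / 5 = 37.3333/5 = 7.4667
  S = [[4.6667, 1.3333],
 [1.3333, 7.4667]].

Step 3 — invert S. det(S) = 4.6667·7.4667 - (1.3333)² = 33.0667.
  S^{-1} = (1/det) · [[d, -b], [-b, a]] = [[0.2258, -0.0403],
 [-0.0403, 0.1411]].

Step 4 — quadratic form (x̄ - mu_0)^T · S^{-1} · (x̄ - mu_0):
  S^{-1} · (x̄ - mu_0) = (-0.8065, 0.3226),
  (x̄ - mu_0)^T · [...] = (-3.3333)·(-0.8065) + (1.3333)·(0.3226) = 3.1183.

Step 5 — scale by n: T² = 6 · 3.1183 = 18.7097.

T² ≈ 18.7097


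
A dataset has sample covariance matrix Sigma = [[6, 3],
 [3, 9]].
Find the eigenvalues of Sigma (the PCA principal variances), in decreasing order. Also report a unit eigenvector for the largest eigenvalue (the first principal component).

Step 1 — characteristic polynomial of 2×2 Sigma:
  det(Sigma - λI) = λ² - trace · λ + det = 0.
  trace = 6 + 9 = 15, det = 6·9 - (3)² = 45.
Step 2 — discriminant:
  Δ = trace² - 4·det = 225 - 180 = 45.
Step 3 — eigenvalues:
  λ = (trace ± √Δ)/2 = (15 ± 6.7082)/2,
  λ_1 = 10.8541,  λ_2 = 4.1459.

Step 4 — unit eigenvector for λ_1: solve (Sigma - λ_1 I)v = 0. First row:
  (6 - 10.8541)·v_x + (3)·v_y = 0, i.e. (-4.8541)·v_x + (3)·v_y = 0,
  so v ∝ (b, λ_1 - a) = (3, 4.8541) = u.
  ||u|| = √((3)² + (4.8541)²) = √(32.5623) ≈ 5.7063,
  v_1 = u/||u|| ≈ (0.5257, 0.8507) (||v_1|| = 1).

λ_1 = 10.8541,  λ_2 = 4.1459;  v_1 ≈ (0.5257, 0.8507)


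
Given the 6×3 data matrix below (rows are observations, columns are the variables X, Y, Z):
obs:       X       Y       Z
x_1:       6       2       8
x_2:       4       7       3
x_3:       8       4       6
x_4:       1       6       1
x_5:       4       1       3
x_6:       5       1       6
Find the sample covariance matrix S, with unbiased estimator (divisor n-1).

Step 1 — column means:
  mean(X) = (6 + 4 + 8 + 1 + 4 + 5) / 6 = 28/6 = 4.6667
  mean(Y) = (2 + 7 + 4 + 6 + 1 + 1) / 6 = 21/6 = 3.5
  mean(Z) = (8 + 3 + 6 + 1 + 3 + 6) / 6 = 27/6 = 4.5

Step 2 — sample covariance S[i,j] = (1/(n-1)) · Σ_k (x_{k,i} - mean_i) · (x_{k,j} - mean_j), with n-1 = 5.
  S[X,X] = ((1.3333)·(1.3333) + (-0.6667)·(-0.6667) + (3.3333)·(3.3333) + (-3.6667)·(-3.6667) + (-0.6667)·(-0.6667) + (0.3333)·(0.3333)) / 5 = 27.3333/5 = 5.4667
  S[X,Y] = ((1.3333)·(-1.5) + (-0.6667)·(3.5) + (3.3333)·(0.5) + (-3.6667)·(2.5) + (-0.6667)·(-2.5) + (0.3333)·(-2.5)) / 5 = -11/5 = -2.2
  S[X,Z] = ((1.3333)·(3.5) + (-0.6667)·(-1.5) + (3.3333)·(1.5) + (-3.6667)·(-3.5) + (-0.6667)·(-1.5) + (0.3333)·(1.5)) / 5 = 25/5 = 5
  S[Y,Y] = ((-1.5)·(-1.5) + (3.5)·(3.5) + (0.5)·(0.5) + (2.5)·(2.5) + (-2.5)·(-2.5) + (-2.5)·(-2.5)) / 5 = 33.5/5 = 6.7
  S[Y,Z] = ((-1.5)·(3.5) + (3.5)·(-1.5) + (0.5)·(1.5) + (2.5)·(-3.5) + (-2.5)·(-1.5) + (-2.5)·(1.5)) / 5 = -18.5/5 = -3.7
  S[Z,Z] = ((3.5)·(3.5) + (-1.5)·(-1.5) + (1.5)·(1.5) + (-3.5)·(-3.5) + (-1.5)·(-1.5) + (1.5)·(1.5)) / 5 = 33.5/5 = 6.7

S is symmetric (S[j,i] = S[i,j]). Assembling:

S = [[5.4667, -2.2, 5],
 [-2.2, 6.7, -3.7],
 [5, -3.7, 6.7]]


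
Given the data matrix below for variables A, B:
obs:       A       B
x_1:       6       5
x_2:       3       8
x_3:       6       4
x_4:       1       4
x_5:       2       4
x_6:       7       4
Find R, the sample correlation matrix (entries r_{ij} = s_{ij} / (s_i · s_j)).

Step 1 — column means:
  mean(A) = (6 + 3 + 6 + 1 + 2 + 7) / 6 = 25/6 = 4.1667
  mean(B) = (5 + 8 + 4 + 4 + 4 + 4) / 6 = 29/6 = 4.8333

Step 2 — sample variances and covariances s[i,j] = (1/(n-1)) · Σ_k (x_{k,i} - mean_i) · (x_{k,j} - mean_j), with n-1 = 5:
  s[A,A] = ((1.8333)·(1.8333) + (-1.1667)·(-1.1667) + (1.8333)·(1.8333) + (-3.1667)·(-3.1667) + (-2.1667)·(-2.1667) + (2.8333)·(2.8333)) / 5 = 30.8333/5 = 6.1667
  s[A,B] = ((1.8333)·(0.1667) + (-1.1667)·(3.1667) + (1.8333)·(-0.8333) + (-3.1667)·(-0.8333) + (-2.1667)·(-0.8333) + (2.8333)·(-0.8333)) / 5 = -2.8333/5 = -0.5667
  s[B,B] = ((0.1667)·(0.1667) + (3.1667)·(3.1667) + (-0.8333)·(-0.8333) + (-0.8333)·(-0.8333) + (-0.8333)·(-0.8333) + (-0.8333)·(-0.8333)) / 5 = 12.8333/5 = 2.5667
  Sample standard deviations s_i = √(s[i,i]):
  s(A) = √(6.1667) = 2.4833
  s(B) = √(2.5667) = 1.6021

Step 3 — r_{ij} = s_{ij} / (s_i · s_j):
  r[A,A] = 1 (diagonal).
  r[A,B] = -0.5667 / (2.4833 · 1.6021) = -0.5667 / 3.9784 = -0.1424
  r[B,B] = 1 (diagonal).

R is symmetric with unit diagonal. Assembling:

R = [[1, -0.1424],
 [-0.1424, 1]]


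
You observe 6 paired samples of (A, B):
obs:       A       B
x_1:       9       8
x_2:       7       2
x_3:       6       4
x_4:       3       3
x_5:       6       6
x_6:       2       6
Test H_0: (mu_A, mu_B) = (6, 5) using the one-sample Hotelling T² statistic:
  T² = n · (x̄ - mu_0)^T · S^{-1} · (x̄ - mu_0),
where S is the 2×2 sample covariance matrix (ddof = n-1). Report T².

Step 1 — sample mean vector:
  mean(A) = (9 + 7 + 6 + 3 + 6 + 2) / 6 = 33/6 = 5.5
  mean(B) = (8 + 2 + 4 + 3 + 6 + 6) / 6 = 29/6 = 4.8333
  x̄ = (5.5, 4.8333),  deviation x̄ - mu_0 = (5.5, 4.8333) - (6, 5) = (-0.5, -0.1667).

Step 2 — sample covariance matrix, S[i,j] = (1/(n-1)) · Σ_k (x_{k,i} - mean_i) · (x_{k,j} - mean_j), divisor n-1 = 5:
  S[A,A] = ((3.5)·(3.5) + (1.5)·(1.5) + (0.5)·(0.5) + (-2.5)·(-2.5) + (0.5)·(0.5) + (-3.5)·(-3.5)) / 5 = 33.5/5 = 6.7
  S[A,B] = ((3.5)·(3.1667) + (1.5)·(-2.8333) + (0.5)·(-0.8333) + (-2.5)·(-1.8333) + (0.5)·(1.1667) + (-3.5)·(1.1667)) / 5 = 7.5/5 = 1.5
  S[B,B] = ((3.1667)·(3.1667) + (-2.8333)·(-2.8333) + (-0.8333)·(-0.8333) + (-1.8333)·(-1.8333) + (1.1667)·(1.1667) + (1.1667)·(1.1667)) / 5 = 24.8333/5 = 4.9667
  S = [[6.7, 1.5],
 [1.5, 4.9667]].

Step 3 — invert S. det(S) = 6.7·4.9667 - (1.5)² = 31.0267.
  S^{-1} = (1/det) · [[d, -b], [-b, a]] = [[0.1601, -0.0483],
 [-0.0483, 0.2159]].

Step 4 — quadratic form (x̄ - mu_0)^T · S^{-1} · (x̄ - mu_0):
  S^{-1} · (x̄ - mu_0) = (-0.072, -0.0118),
  (x̄ - mu_0)^T · [...] = (-0.5)·(-0.072) + (-0.1667)·(-0.0118) = 0.038.

Step 5 — scale by n: T² = 6 · 0.038 = 0.2278.

T² ≈ 0.2278


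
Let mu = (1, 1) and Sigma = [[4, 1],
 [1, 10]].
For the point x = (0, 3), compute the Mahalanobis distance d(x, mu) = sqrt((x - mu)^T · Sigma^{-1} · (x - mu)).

Step 1 — centre the observation: (x - mu) = (-1, 2).

Step 2 — invert Sigma. det(Sigma) = 4·10 - (1)² = 39.
  Sigma^{-1} = (1/det) · [[d, -b], [-b, a]] = [[0.2564, -0.0256],
 [-0.0256, 0.1026]].

Step 3 — form the quadratic (x - mu)^T · Sigma^{-1} · (x - mu):
  Sigma^{-1} · (x - mu) = (-0.3077, 0.2308).
  (x - mu)^T · [Sigma^{-1} · (x - mu)] = (-1)·(-0.3077) + (2)·(0.2308) = 0.7692.

Step 4 — take square root: d = √(0.7692) ≈ 0.8771.

d(x, mu) = √(0.7692) ≈ 0.8771


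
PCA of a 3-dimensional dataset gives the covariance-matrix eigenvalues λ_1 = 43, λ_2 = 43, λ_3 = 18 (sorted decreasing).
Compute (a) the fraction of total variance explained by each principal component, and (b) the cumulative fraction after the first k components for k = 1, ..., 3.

Step 1 — total variance = trace(Sigma) = Σ λ_i = 43 + 43 + 18 = 104.

Step 2 — fraction explained by component i = λ_i / Σ λ:
  PC1: 43/104 = 0.4135
  PC2: 43/104 = 0.4135
  PC3: 18/104 = 0.1731

Step 3 — cumulative fraction after k components = (λ_1 + ... + λ_k) / Σ λ:
  k = 1: 43/104 = 0.4135
  k = 2: (43 + 43)/104 = 86/104 = 0.8269
  k = 3: (43 + 43 + 18)/104 = 104/104 = 1

Summary (fraction, with percent):

explained: PC1 0.4135 (41.35%), PC2 0.4135 (41.35%), PC3 0.1731 (17.31%);  cumulative: 0.4135, 0.8269, 1


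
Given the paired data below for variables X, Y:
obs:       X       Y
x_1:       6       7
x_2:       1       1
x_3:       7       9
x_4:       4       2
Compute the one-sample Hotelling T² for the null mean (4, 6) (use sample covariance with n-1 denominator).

Step 1 — sample mean vector:
  mean(X) = (6 + 1 + 7 + 4) / 4 = 18/4 = 4.5
  mean(Y) = (7 + 1 + 9 + 2) / 4 = 19/4 = 4.75
  x̄ = (4.5, 4.75),  deviation x̄ - mu_0 = (4.5, 4.75) - (4, 6) = (0.5, -1.25).

Step 2 — sample covariance matrix, S[i,j] = (1/(n-1)) · Σ_k (x_{k,i} - mean_i) · (x_{k,j} - mean_j), divisor n-1 = 3:
  S[X,X] = ((1.5)·(1.5) + (-3.5)·(-3.5) + (2.5)·(2.5) + (-0.5)·(-0.5)) / 3 = 21/3 = 7
  S[X,Y] = ((1.5)·(2.25) + (-3.5)·(-3.75) + (2.5)·(4.25) + (-0.5)·(-2.75)) / 3 = 28.5/3 = 9.5
  S[Y,Y] = ((2.25)·(2.25) + (-3.75)·(-3.75) + (4.25)·(4.25) + (-2.75)·(-2.75)) / 3 = 44.75/3 = 14.9167
  S = [[7, 9.5],
 [9.5, 14.9167]].

Step 3 — invert S. det(S) = 7·14.9167 - (9.5)² = 14.1667.
  S^{-1} = (1/det) · [[d, -b], [-b, a]] = [[1.0529, -0.6706],
 [-0.6706, 0.4941]].

Step 4 — quadratic form (x̄ - mu_0)^T · S^{-1} · (x̄ - mu_0):
  S^{-1} · (x̄ - mu_0) = (1.3647, -0.9529),
  (x̄ - mu_0)^T · [...] = (0.5)·(1.3647) + (-1.25)·(-0.9529) = 1.8735.

Step 5 — scale by n: T² = 4 · 1.8735 = 7.4941.

T² ≈ 7.4941


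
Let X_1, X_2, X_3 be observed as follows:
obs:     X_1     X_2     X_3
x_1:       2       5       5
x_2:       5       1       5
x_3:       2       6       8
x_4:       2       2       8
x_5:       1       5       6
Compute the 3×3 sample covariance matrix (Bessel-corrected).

Step 1 — column means:
  mean(X_1) = (2 + 5 + 2 + 2 + 1) / 5 = 12/5 = 2.4
  mean(X_2) = (5 + 1 + 6 + 2 + 5) / 5 = 19/5 = 3.8
  mean(X_3) = (5 + 5 + 8 + 8 + 6) / 5 = 32/5 = 6.4

Step 2 — sample covariance S[i,j] = (1/(n-1)) · Σ_k (x_{k,i} - mean_i) · (x_{k,j} - mean_j), with n-1 = 4.
  S[X_1,X_1] = ((-0.4)·(-0.4) + (2.6)·(2.6) + (-0.4)·(-0.4) + (-0.4)·(-0.4) + (-1.4)·(-1.4)) / 4 = 9.2/4 = 2.3
  S[X_1,X_2] = ((-0.4)·(1.2) + (2.6)·(-2.8) + (-0.4)·(2.2) + (-0.4)·(-1.8) + (-1.4)·(1.2)) / 4 = -9.6/4 = -2.4
  S[X_1,X_3] = ((-0.4)·(-1.4) + (2.6)·(-1.4) + (-0.4)·(1.6) + (-0.4)·(1.6) + (-1.4)·(-0.4)) / 4 = -3.8/4 = -0.95
  S[X_2,X_2] = ((1.2)·(1.2) + (-2.8)·(-2.8) + (2.2)·(2.2) + (-1.8)·(-1.8) + (1.2)·(1.2)) / 4 = 18.8/4 = 4.7
  S[X_2,X_3] = ((1.2)·(-1.4) + (-2.8)·(-1.4) + (2.2)·(1.6) + (-1.8)·(1.6) + (1.2)·(-0.4)) / 4 = 2.4/4 = 0.6
  S[X_3,X_3] = ((-1.4)·(-1.4) + (-1.4)·(-1.4) + (1.6)·(1.6) + (1.6)·(1.6) + (-0.4)·(-0.4)) / 4 = 9.2/4 = 2.3

S is symmetric (S[j,i] = S[i,j]). Assembling:

S = [[2.3, -2.4, -0.95],
 [-2.4, 4.7, 0.6],
 [-0.95, 0.6, 2.3]]


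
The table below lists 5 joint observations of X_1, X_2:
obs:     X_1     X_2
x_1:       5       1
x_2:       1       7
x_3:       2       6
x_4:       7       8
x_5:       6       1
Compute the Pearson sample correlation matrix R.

Step 1 — column means:
  mean(X_1) = (5 + 1 + 2 + 7 + 6) / 5 = 21/5 = 4.2
  mean(X_2) = (1 + 7 + 6 + 8 + 1) / 5 = 23/5 = 4.6

Step 2 — sample variances and covariances s[i,j] = (1/(n-1)) · Σ_k (x_{k,i} - mean_i) · (x_{k,j} - mean_j), with n-1 = 4:
  s[X_1,X_1] = ((0.8)·(0.8) + (-3.2)·(-3.2) + (-2.2)·(-2.2) + (2.8)·(2.8) + (1.8)·(1.8)) / 4 = 26.8/4 = 6.7
  s[X_1,X_2] = ((0.8)·(-3.6) + (-3.2)·(2.4) + (-2.2)·(1.4) + (2.8)·(3.4) + (1.8)·(-3.6)) / 4 = -10.6/4 = -2.65
  s[X_2,X_2] = ((-3.6)·(-3.6) + (2.4)·(2.4) + (1.4)·(1.4) + (3.4)·(3.4) + (-3.6)·(-3.6)) / 4 = 45.2/4 = 11.3
  Sample standard deviations s_i = √(s[i,i]):
  s(X_1) = √(6.7) = 2.5884
  s(X_2) = √(11.3) = 3.3615

Step 3 — r_{ij} = s_{ij} / (s_i · s_j):
  r[X_1,X_1] = 1 (diagonal).
  r[X_1,X_2] = -2.65 / (2.5884 · 3.3615) = -2.65 / 8.7011 = -0.3046
  r[X_2,X_2] = 1 (diagonal).

R is symmetric with unit diagonal. Assembling:

R = [[1, -0.3046],
 [-0.3046, 1]]


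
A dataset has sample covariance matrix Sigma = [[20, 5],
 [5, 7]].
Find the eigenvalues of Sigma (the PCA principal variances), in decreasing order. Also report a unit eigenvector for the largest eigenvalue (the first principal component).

Step 1 — characteristic polynomial of 2×2 Sigma:
  det(Sigma - λI) = λ² - trace · λ + det = 0.
  trace = 20 + 7 = 27, det = 20·7 - (5)² = 115.
Step 2 — discriminant:
  Δ = trace² - 4·det = 729 - 460 = 269.
Step 3 — eigenvalues:
  λ = (trace ± √Δ)/2 = (27 ± 16.4012)/2,
  λ_1 = 21.7006,  λ_2 = 5.2994.

Step 4 — unit eigenvector for λ_1: solve (Sigma - λ_1 I)v = 0. First row:
  (20 - 21.7006)·v_x + (5)·v_y = 0, i.e. (-1.7006)·v_x + (5)·v_y = 0,
  so v ∝ (b, λ_1 - a) = (5, 1.7006) = u.
  ||u|| = √((5)² + (1.7006)²) = √(27.8921) ≈ 5.2813,
  v_1 = u/||u|| ≈ (0.9467, 0.322) (||v_1|| = 1).

λ_1 = 21.7006,  λ_2 = 5.2994;  v_1 ≈ (0.9467, 0.322)


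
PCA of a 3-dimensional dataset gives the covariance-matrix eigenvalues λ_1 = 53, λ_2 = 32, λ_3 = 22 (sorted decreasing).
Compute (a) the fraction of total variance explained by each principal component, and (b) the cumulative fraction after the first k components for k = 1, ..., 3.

Step 1 — total variance = trace(Sigma) = Σ λ_i = 53 + 32 + 22 = 107.

Step 2 — fraction explained by component i = λ_i / Σ λ:
  PC1: 53/107 = 0.4953
  PC2: 32/107 = 0.2991
  PC3: 22/107 = 0.2056

Step 3 — cumulative fraction after k components = (λ_1 + ... + λ_k) / Σ λ:
  k = 1: 53/107 = 0.4953
  k = 2: (53 + 32)/107 = 85/107 = 0.7944
  k = 3: (53 + 32 + 22)/107 = 107/107 = 1

Summary (fraction, with percent):

explained: PC1 0.4953 (49.53%), PC2 0.2991 (29.91%), PC3 0.2056 (20.56%);  cumulative: 0.4953, 0.7944, 1


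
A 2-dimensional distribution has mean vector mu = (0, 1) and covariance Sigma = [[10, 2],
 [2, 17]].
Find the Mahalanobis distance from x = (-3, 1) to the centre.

Step 1 — centre the observation: (x - mu) = (-3, 0).

Step 2 — invert Sigma. det(Sigma) = 10·17 - (2)² = 166.
  Sigma^{-1} = (1/det) · [[d, -b], [-b, a]] = [[0.1024, -0.012],
 [-0.012, 0.0602]].

Step 3 — form the quadratic (x - mu)^T · Sigma^{-1} · (x - mu):
  Sigma^{-1} · (x - mu) = (-0.3072, 0.0361).
  (x - mu)^T · [Sigma^{-1} · (x - mu)] = (-3)·(-0.3072) + (0)·(0.0361) = 0.9217.

Step 4 — take square root: d = √(0.9217) ≈ 0.96.

d(x, mu) = √(0.9217) ≈ 0.96


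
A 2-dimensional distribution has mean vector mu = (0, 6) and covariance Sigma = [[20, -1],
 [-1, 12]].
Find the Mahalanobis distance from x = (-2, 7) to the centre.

Step 1 — centre the observation: (x - mu) = (-2, 1).

Step 2 — invert Sigma. det(Sigma) = 20·12 - (-1)² = 239.
  Sigma^{-1} = (1/det) · [[d, -b], [-b, a]] = [[0.0502, 0.0042],
 [0.0042, 0.0837]].

Step 3 — form the quadratic (x - mu)^T · Sigma^{-1} · (x - mu):
  Sigma^{-1} · (x - mu) = (-0.0962, 0.0753).
  (x - mu)^T · [Sigma^{-1} · (x - mu)] = (-2)·(-0.0962) + (1)·(0.0753) = 0.2678.

Step 4 — take square root: d = √(0.2678) ≈ 0.5175.

d(x, mu) = √(0.2678) ≈ 0.5175


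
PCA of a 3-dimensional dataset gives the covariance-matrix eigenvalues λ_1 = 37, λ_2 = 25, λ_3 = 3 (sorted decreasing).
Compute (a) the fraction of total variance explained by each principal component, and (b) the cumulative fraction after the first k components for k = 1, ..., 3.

Step 1 — total variance = trace(Sigma) = Σ λ_i = 37 + 25 + 3 = 65.

Step 2 — fraction explained by component i = λ_i / Σ λ:
  PC1: 37/65 = 0.5692
  PC2: 25/65 = 0.3846
  PC3: 3/65 = 0.0462

Step 3 — cumulative fraction after k components = (λ_1 + ... + λ_k) / Σ λ:
  k = 1: 37/65 = 0.5692
  k = 2: (37 + 25)/65 = 62/65 = 0.9538
  k = 3: (37 + 25 + 3)/65 = 65/65 = 1

Summary (fraction, with percent):

explained: PC1 0.5692 (56.92%), PC2 0.3846 (38.46%), PC3 0.0462 (4.62%);  cumulative: 0.5692, 0.9538, 1


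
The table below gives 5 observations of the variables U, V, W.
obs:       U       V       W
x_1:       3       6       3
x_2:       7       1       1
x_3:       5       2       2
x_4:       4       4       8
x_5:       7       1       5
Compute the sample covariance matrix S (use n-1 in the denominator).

Step 1 — column means:
  mean(U) = (3 + 7 + 5 + 4 + 7) / 5 = 26/5 = 5.2
  mean(V) = (6 + 1 + 2 + 4 + 1) / 5 = 14/5 = 2.8
  mean(W) = (3 + 1 + 2 + 8 + 5) / 5 = 19/5 = 3.8

Step 2 — sample covariance S[i,j] = (1/(n-1)) · Σ_k (x_{k,i} - mean_i) · (x_{k,j} - mean_j), with n-1 = 4.
  S[U,U] = ((-2.2)·(-2.2) + (1.8)·(1.8) + (-0.2)·(-0.2) + (-1.2)·(-1.2) + (1.8)·(1.8)) / 4 = 12.8/4 = 3.2
  S[U,V] = ((-2.2)·(3.2) + (1.8)·(-1.8) + (-0.2)·(-0.8) + (-1.2)·(1.2) + (1.8)·(-1.8)) / 4 = -14.8/4 = -3.7
  S[U,W] = ((-2.2)·(-0.8) + (1.8)·(-2.8) + (-0.2)·(-1.8) + (-1.2)·(4.2) + (1.8)·(1.2)) / 4 = -5.8/4 = -1.45
  S[V,V] = ((3.2)·(3.2) + (-1.8)·(-1.8) + (-0.8)·(-0.8) + (1.2)·(1.2) + (-1.8)·(-1.8)) / 4 = 18.8/4 = 4.7
  S[V,W] = ((3.2)·(-0.8) + (-1.8)·(-2.8) + (-0.8)·(-1.8) + (1.2)·(4.2) + (-1.8)·(1.2)) / 4 = 6.8/4 = 1.7
  S[W,W] = ((-0.8)·(-0.8) + (-2.8)·(-2.8) + (-1.8)·(-1.8) + (4.2)·(4.2) + (1.2)·(1.2)) / 4 = 30.8/4 = 7.7

S is symmetric (S[j,i] = S[i,j]). Assembling:

S = [[3.2, -3.7, -1.45],
 [-3.7, 4.7, 1.7],
 [-1.45, 1.7, 7.7]]


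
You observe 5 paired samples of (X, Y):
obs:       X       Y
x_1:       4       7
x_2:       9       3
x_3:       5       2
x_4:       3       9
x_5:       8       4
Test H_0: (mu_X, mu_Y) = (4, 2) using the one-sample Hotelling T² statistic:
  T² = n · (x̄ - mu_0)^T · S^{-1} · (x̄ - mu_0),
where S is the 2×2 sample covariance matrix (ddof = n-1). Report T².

Step 1 — sample mean vector:
  mean(X) = (4 + 9 + 5 + 3 + 8) / 5 = 29/5 = 5.8
  mean(Y) = (7 + 3 + 2 + 9 + 4) / 5 = 25/5 = 5
  x̄ = (5.8, 5),  deviation x̄ - mu_0 = (5.8, 5) - (4, 2) = (1.8, 3).

Step 2 — sample covariance matrix, S[i,j] = (1/(n-1)) · Σ_k (x_{k,i} - mean_i) · (x_{k,j} - mean_j), divisor n-1 = 4:
  S[X,X] = ((-1.8)·(-1.8) + (3.2)·(3.2) + (-0.8)·(-0.8) + (-2.8)·(-2.8) + (2.2)·(2.2)) / 4 = 26.8/4 = 6.7
  S[X,Y] = ((-1.8)·(2) + (3.2)·(-2) + (-0.8)·(-3) + (-2.8)·(4) + (2.2)·(-1)) / 4 = -21/4 = -5.25
  S[Y,Y] = ((2)·(2) + (-2)·(-2) + (-3)·(-3) + (4)·(4) + (-1)·(-1)) / 4 = 34/4 = 8.5
  S = [[6.7, -5.25],
 [-5.25, 8.5]].

Step 3 — invert S. det(S) = 6.7·8.5 - (-5.25)² = 29.3875.
  S^{-1} = (1/det) · [[d, -b], [-b, a]] = [[0.2892, 0.1786],
 [0.1786, 0.228]].

Step 4 — quadratic form (x̄ - mu_0)^T · S^{-1} · (x̄ - mu_0):
  S^{-1} · (x̄ - mu_0) = (1.0566, 1.0055),
  (x̄ - mu_0)^T · [...] = (1.8)·(1.0566) + (3)·(1.0055) = 4.9184.

Step 5 — scale by n: T² = 5 · 4.9184 = 24.5921.

T² ≈ 24.5921


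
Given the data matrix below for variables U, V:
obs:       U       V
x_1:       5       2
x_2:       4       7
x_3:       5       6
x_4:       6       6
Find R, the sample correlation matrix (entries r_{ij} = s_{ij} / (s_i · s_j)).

Step 1 — column means:
  mean(U) = (5 + 4 + 5 + 6) / 4 = 20/4 = 5
  mean(V) = (2 + 7 + 6 + 6) / 4 = 21/4 = 5.25

Step 2 — sample variances and covariances s[i,j] = (1/(n-1)) · Σ_k (x_{k,i} - mean_i) · (x_{k,j} - mean_j), with n-1 = 3:
  s[U,U] = ((0)·(0) + (-1)·(-1) + (0)·(0) + (1)·(1)) / 3 = 2/3 = 0.6667
  s[U,V] = ((0)·(-3.25) + (-1)·(1.75) + (0)·(0.75) + (1)·(0.75)) / 3 = -1/3 = -0.3333
  s[V,V] = ((-3.25)·(-3.25) + (1.75)·(1.75) + (0.75)·(0.75) + (0.75)·(0.75)) / 3 = 14.75/3 = 4.9167
  Sample standard deviations s_i = √(s[i,i]):
  s(U) = √(0.6667) = 0.8165
  s(V) = √(4.9167) = 2.2174

Step 3 — r_{ij} = s_{ij} / (s_i · s_j):
  r[U,U] = 1 (diagonal).
  r[U,V] = -0.3333 / (0.8165 · 2.2174) = -0.3333 / 1.8105 = -0.1841
  r[V,V] = 1 (diagonal).

R is symmetric with unit diagonal. Assembling:

R = [[1, -0.1841],
 [-0.1841, 1]]


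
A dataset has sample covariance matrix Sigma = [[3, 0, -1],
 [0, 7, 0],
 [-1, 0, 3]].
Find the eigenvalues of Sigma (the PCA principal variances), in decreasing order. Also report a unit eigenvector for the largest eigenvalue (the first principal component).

Step 1 — characteristic polynomial p(λ) = det(λI - Sigma) = λ³ - tr·λ² + c_1·λ - det, where tr = trace, c_1 = sum of the principal 2×2 minors, det = det(Sigma):
  tr = 3 + 7 + 3 = 13,
  c_1 = (3·7 - (0)²) + (3·3 - (-1)²) + (7·3 - (0)²) = 21 + 8 + 21 = 50,
  det = 3·(7·3 - (0)²) - (0)·((0)·3 - (0)·(-1)) + (-1)·((0)·(0) - 7·(-1)) = 3·(21) - (0)·(0) + (-1)·(7) = 56.
  So p(λ) = λ³ - 13λ² + 50λ - 56.
Step 2 — look for an integer root (rational root theorem: any rational root is an integer divisor of 56). Testing λ = 2:
  p(2) = 8 - 52 + 100 - 56 = 0  ✓
  Dividing out (λ - 2): p(λ) = (λ - 2)(λ² - 11λ + 28).
Step 3 — remaining eigenvalues from the quadratic λ² - 11λ + 28 = 0:
  Δ = 11² - 4·28 = 121 - 112 = 9,  λ = (11 ± √9)/2 = (11 ± 3)/2 = 7 or 4.
  Sorted: λ_1 = 7,  λ_2 = 4,  λ_3 = 2  (check: sum = 13 = tr ✓).

Step 4 — unit eigenvector for λ_1 = 7: v spans the null space of (Sigma - λ_1 I), whose rows are
  r_1 = (-4, 0, -1),  r_2 = (0, 0, 0),  r_3 = (-1, 0, -4).
  v is orthogonal to every row, so take v ∝ r_1 × r_3 = ((0)·(-4) - (-1)·(0), (-1)·(-1) - (-4)·(-4), (-4)·(0) - (0)·(-1)) = (0, -15, 0).
  Rescale (divide by 15; multiply by -1 so the first nonzero entry is positive): u = (0, 1, 0).
  ||u|| = √((0)² + (1)² + (0)²) = √(1) = 1,  v_1 = u/||u|| ≈ (0, 1, 0) (||v_1|| = 1).

λ_1 = 7,  λ_2 = 4,  λ_3 = 2;  v_1 ≈ (0, 1, 0)


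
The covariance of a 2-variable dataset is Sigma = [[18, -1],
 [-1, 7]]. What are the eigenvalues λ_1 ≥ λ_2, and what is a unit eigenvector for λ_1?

Step 1 — characteristic polynomial of 2×2 Sigma:
  det(Sigma - λI) = λ² - trace · λ + det = 0.
  trace = 18 + 7 = 25, det = 18·7 - (-1)² = 125.
Step 2 — discriminant:
  Δ = trace² - 4·det = 625 - 500 = 125.
Step 3 — eigenvalues:
  λ = (trace ± √Δ)/2 = (25 ± 11.1803)/2,
  λ_1 = 18.0902,  λ_2 = 6.9098.

Step 4 — unit eigenvector for λ_1: solve (Sigma - λ_1 I)v = 0. First row:
  (18 - 18.0902)·v_x + (-1)·v_y = 0, i.e. (-0.0902)·v_x + (-1)·v_y = 0,
  so v ∝ (b, λ_1 - a) = (-1, 0.0902); multiply by -1 so the first entry is positive: u = (1, -0.0902).
  ||u|| = √((1)² + (-0.0902)²) = √(1.0081) ≈ 1.0041,
  v_1 = u/||u|| ≈ (0.996, -0.0898) (||v_1|| = 1).

λ_1 = 18.0902,  λ_2 = 6.9098;  v_1 ≈ (0.996, -0.0898)


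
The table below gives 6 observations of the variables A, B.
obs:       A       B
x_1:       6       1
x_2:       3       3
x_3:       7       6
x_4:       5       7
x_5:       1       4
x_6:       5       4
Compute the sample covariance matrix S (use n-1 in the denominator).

Step 1 — column means:
  mean(A) = (6 + 3 + 7 + 5 + 1 + 5) / 6 = 27/6 = 4.5
  mean(B) = (1 + 3 + 6 + 7 + 4 + 4) / 6 = 25/6 = 4.1667

Step 2 — sample covariance S[i,j] = (1/(n-1)) · Σ_k (x_{k,i} - mean_i) · (x_{k,j} - mean_j), with n-1 = 5.
  S[A,A] = ((1.5)·(1.5) + (-1.5)·(-1.5) + (2.5)·(2.5) + (0.5)·(0.5) + (-3.5)·(-3.5) + (0.5)·(0.5)) / 5 = 23.5/5 = 4.7
  S[A,B] = ((1.5)·(-3.1667) + (-1.5)·(-1.1667) + (2.5)·(1.8333) + (0.5)·(2.8333) + (-3.5)·(-0.1667) + (0.5)·(-0.1667)) / 5 = 3.5/5 = 0.7
  S[B,B] = ((-3.1667)·(-3.1667) + (-1.1667)·(-1.1667) + (1.8333)·(1.8333) + (2.8333)·(2.8333) + (-0.1667)·(-0.1667) + (-0.1667)·(-0.1667)) / 5 = 22.8333/5 = 4.5667

S is symmetric (S[j,i] = S[i,j]). Assembling:

S = [[4.7, 0.7],
 [0.7, 4.5667]]


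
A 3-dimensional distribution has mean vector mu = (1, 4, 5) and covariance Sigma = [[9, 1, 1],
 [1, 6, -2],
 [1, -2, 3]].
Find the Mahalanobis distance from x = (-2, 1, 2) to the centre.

Step 1 — centre the observation: (x - mu) = (-3, -3, -3).

Step 2 — invert Sigma (cofactor / det for 3×3, or solve directly):
  Sigma^{-1} = [[0.1239, -0.0442, -0.0708],
 [-0.0442, 0.2301, 0.1681],
 [-0.0708, 0.1681, 0.469]].

Step 3 — form the quadratic (x - mu)^T · Sigma^{-1} · (x - mu):
  Sigma^{-1} · (x - mu) = (-0.0265, -1.0619, -1.6991).
  (x - mu)^T · [Sigma^{-1} · (x - mu)] = (-3)·(-0.0265) + (-3)·(-1.0619) + (-3)·(-1.6991) = 8.3628.

Step 4 — take square root: d = √(8.3628) ≈ 2.8919.

d(x, mu) = √(8.3628) ≈ 2.8919


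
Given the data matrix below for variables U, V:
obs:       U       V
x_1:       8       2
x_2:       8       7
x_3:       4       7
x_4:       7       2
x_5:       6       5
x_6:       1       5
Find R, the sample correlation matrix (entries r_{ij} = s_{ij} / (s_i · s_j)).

Step 1 — column means:
  mean(U) = (8 + 8 + 4 + 7 + 6 + 1) / 6 = 34/6 = 5.6667
  mean(V) = (2 + 7 + 7 + 2 + 5 + 5) / 6 = 28/6 = 4.6667

Step 2 — sample variances and covariances s[i,j] = (1/(n-1)) · Σ_k (x_{k,i} - mean_i) · (x_{k,j} - mean_j), with n-1 = 5:
  s[U,U] = ((2.3333)·(2.3333) + (2.3333)·(2.3333) + (-1.6667)·(-1.6667) + (1.3333)·(1.3333) + (0.3333)·(0.3333) + (-4.6667)·(-4.6667)) / 5 = 37.3333/5 = 7.4667
  s[U,V] = ((2.3333)·(-2.6667) + (2.3333)·(2.3333) + (-1.6667)·(2.3333) + (1.3333)·(-2.6667) + (0.3333)·(0.3333) + (-4.6667)·(0.3333)) / 5 = -9.6667/5 = -1.9333
  s[V,V] = ((-2.6667)·(-2.6667) + (2.3333)·(2.3333) + (2.3333)·(2.3333) + (-2.6667)·(-2.6667) + (0.3333)·(0.3333) + (0.3333)·(0.3333)) / 5 = 25.3333/5 = 5.0667
  Sample standard deviations s_i = √(s[i,i]):
  s(U) = √(7.4667) = 2.7325
  s(V) = √(5.0667) = 2.2509

Step 3 — r_{ij} = s_{ij} / (s_i · s_j):
  r[U,U] = 1 (diagonal).
  r[U,V] = -1.9333 / (2.7325 · 2.2509) = -1.9333 / 6.1507 = -0.3143
  r[V,V] = 1 (diagonal).

R is symmetric with unit diagonal. Assembling:

R = [[1, -0.3143],
 [-0.3143, 1]]


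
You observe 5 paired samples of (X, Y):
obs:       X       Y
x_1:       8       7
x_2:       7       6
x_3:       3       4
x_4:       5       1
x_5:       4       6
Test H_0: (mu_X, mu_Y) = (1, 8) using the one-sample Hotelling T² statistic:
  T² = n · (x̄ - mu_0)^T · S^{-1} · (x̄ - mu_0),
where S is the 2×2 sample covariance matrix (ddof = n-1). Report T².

Step 1 — sample mean vector:
  mean(X) = (8 + 7 + 3 + 5 + 4) / 5 = 27/5 = 5.4
  mean(Y) = (7 + 6 + 4 + 1 + 6) / 5 = 24/5 = 4.8
  x̄ = (5.4, 4.8),  deviation x̄ - mu_0 = (5.4, 4.8) - (1, 8) = (4.4, -3.2).

Step 2 — sample covariance matrix, S[i,j] = (1/(n-1)) · Σ_k (x_{k,i} - mean_i) · (x_{k,j} - mean_j), divisor n-1 = 4:
  S[X,X] = ((2.6)·(2.6) + (1.6)·(1.6) + (-2.4)·(-2.4) + (-0.4)·(-0.4) + (-1.4)·(-1.4)) / 4 = 17.2/4 = 4.3
  S[X,Y] = ((2.6)·(2.2) + (1.6)·(1.2) + (-2.4)·(-0.8) + (-0.4)·(-3.8) + (-1.4)·(1.2)) / 4 = 9.4/4 = 2.35
  S[Y,Y] = ((2.2)·(2.2) + (1.2)·(1.2) + (-0.8)·(-0.8) + (-3.8)·(-3.8) + (1.2)·(1.2)) / 4 = 22.8/4 = 5.7
  S = [[4.3, 2.35],
 [2.35, 5.7]].

Step 3 — invert S. det(S) = 4.3·5.7 - (2.35)² = 18.9875.
  S^{-1} = (1/det) · [[d, -b], [-b, a]] = [[0.3002, -0.1238],
 [-0.1238, 0.2265]].

Step 4 — quadratic form (x̄ - mu_0)^T · S^{-1} · (x̄ - mu_0):
  S^{-1} · (x̄ - mu_0) = (1.7169, -1.2693),
  (x̄ - mu_0)^T · [...] = (4.4)·(1.7169) + (-3.2)·(-1.2693) = 11.6161.

Step 5 — scale by n: T² = 5 · 11.6161 = 58.0803.

T² ≈ 58.0803
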